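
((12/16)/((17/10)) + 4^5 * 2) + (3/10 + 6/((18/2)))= 2049.41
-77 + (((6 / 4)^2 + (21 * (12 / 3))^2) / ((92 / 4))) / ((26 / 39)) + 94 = 87827 / 184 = 477.32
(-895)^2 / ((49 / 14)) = 1602050 / 7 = 228864.29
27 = 27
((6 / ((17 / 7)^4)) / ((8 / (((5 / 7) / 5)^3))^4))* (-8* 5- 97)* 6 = -1233 / 493037510984704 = -0.00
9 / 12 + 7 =7.75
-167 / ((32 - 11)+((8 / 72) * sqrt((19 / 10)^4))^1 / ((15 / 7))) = -7.88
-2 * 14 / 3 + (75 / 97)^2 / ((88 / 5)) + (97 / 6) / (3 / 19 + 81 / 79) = 4813009859 / 1102885344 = 4.36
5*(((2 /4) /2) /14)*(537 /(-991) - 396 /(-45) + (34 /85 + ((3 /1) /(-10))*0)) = 42901 /55496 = 0.77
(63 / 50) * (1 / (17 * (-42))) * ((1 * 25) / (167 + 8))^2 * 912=-684 / 20825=-0.03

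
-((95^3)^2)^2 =-540360087662636962890625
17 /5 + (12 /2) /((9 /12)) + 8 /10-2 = 51 /5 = 10.20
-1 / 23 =-0.04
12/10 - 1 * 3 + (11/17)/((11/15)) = -78/85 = -0.92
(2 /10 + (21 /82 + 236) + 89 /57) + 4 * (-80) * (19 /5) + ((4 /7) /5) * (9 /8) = -79983562 /81795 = -977.85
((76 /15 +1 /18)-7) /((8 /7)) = -1.64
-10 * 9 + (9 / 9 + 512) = 423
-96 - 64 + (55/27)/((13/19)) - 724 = -309239/351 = -881.02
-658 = -658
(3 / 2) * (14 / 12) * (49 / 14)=49 / 8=6.12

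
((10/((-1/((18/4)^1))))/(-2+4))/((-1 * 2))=45/4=11.25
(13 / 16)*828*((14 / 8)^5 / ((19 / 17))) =768869829 / 77824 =9879.60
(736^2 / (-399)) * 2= -1083392 / 399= -2715.27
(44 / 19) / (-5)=-44 / 95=-0.46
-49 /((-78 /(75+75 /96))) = 118825 /2496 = 47.61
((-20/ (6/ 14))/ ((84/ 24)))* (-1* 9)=120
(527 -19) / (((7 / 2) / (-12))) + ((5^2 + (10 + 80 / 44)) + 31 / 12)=-1572937 / 924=-1702.31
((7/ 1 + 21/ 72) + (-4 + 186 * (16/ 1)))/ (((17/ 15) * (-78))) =-357515/ 10608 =-33.70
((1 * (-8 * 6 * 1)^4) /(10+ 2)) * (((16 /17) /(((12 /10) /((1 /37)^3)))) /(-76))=-1474560 /16360919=-0.09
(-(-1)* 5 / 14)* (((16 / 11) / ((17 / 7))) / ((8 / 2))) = 10 / 187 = 0.05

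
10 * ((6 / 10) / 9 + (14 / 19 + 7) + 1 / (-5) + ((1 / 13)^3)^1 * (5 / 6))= 3174091 / 41743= 76.04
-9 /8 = -1.12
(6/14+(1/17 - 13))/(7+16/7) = -1489/1105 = -1.35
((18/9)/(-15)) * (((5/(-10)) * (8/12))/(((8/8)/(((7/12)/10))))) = 7/2700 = 0.00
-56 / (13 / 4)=-224 / 13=-17.23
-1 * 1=-1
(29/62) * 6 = 87/31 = 2.81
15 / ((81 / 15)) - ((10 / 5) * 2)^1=-11 / 9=-1.22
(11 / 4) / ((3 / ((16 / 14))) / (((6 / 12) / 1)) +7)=11 / 49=0.22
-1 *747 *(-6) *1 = 4482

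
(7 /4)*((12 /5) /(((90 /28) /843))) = 27538 /25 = 1101.52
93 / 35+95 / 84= 1591 / 420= 3.79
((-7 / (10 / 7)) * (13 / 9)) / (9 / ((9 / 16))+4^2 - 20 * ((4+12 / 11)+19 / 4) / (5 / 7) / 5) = 7007 / 22878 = 0.31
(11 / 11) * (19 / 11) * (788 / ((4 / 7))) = 26201 / 11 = 2381.91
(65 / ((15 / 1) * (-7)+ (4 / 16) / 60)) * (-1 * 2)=31200 / 25199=1.24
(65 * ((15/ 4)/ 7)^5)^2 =2436347900390625/ 296196766695424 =8.23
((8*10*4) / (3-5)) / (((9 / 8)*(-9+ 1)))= 160 / 9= 17.78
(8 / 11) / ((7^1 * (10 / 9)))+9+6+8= 8891 / 385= 23.09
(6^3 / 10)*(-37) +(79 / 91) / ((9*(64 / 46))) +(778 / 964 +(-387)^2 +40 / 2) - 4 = 4705094591677 / 31580640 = 148986.68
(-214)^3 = -9800344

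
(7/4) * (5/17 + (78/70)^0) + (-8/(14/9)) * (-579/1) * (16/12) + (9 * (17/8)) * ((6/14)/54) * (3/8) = 60510755/15232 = 3972.61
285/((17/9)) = 150.88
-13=-13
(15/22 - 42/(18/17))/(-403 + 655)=-2573/16632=-0.15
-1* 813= -813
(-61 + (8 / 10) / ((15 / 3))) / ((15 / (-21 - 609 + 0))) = 63882 / 25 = 2555.28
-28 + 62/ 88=-1201/ 44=-27.30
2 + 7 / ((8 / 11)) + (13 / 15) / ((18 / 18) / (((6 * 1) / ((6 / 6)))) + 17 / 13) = 56179 / 4600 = 12.21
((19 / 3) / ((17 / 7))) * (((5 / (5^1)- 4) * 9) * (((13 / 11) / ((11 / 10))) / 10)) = -15561 / 2057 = -7.56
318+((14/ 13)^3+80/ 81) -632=-55480474/ 177957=-311.76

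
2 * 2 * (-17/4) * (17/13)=-289/13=-22.23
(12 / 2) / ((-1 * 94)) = -3 / 47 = -0.06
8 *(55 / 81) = 440 / 81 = 5.43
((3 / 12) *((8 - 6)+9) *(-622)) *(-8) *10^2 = 1368400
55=55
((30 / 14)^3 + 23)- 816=-268624 / 343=-783.16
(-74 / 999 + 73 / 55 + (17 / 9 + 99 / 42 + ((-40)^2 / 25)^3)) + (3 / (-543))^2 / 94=4195932893272829 / 16005877965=262149.50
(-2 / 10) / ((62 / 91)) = -0.29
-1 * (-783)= 783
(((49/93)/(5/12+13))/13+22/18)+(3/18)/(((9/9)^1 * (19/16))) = 2164465/1584999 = 1.37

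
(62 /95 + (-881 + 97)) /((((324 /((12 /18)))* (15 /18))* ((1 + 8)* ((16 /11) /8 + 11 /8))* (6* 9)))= -1091464 /426957075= -0.00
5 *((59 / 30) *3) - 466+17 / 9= -7823 / 18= -434.61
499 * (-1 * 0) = 0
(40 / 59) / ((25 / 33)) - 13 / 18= 917 / 5310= 0.17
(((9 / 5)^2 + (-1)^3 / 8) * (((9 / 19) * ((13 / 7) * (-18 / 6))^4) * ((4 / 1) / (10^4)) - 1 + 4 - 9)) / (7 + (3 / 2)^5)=-59048298759 / 47553734375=-1.24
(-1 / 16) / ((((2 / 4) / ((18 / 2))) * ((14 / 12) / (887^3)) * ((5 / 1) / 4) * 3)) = -6280776927 / 35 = -179450769.34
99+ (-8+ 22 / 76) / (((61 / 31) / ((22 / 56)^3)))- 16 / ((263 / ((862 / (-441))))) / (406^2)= 70027967514889535 / 709054829449344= 98.76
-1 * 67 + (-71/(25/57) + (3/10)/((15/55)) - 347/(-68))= -378551/1700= -222.68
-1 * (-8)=8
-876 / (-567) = 292 / 189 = 1.54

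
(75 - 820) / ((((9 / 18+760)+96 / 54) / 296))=-3969360 / 13721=-289.29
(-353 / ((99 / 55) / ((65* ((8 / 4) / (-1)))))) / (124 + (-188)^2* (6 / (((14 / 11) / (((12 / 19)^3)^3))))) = 259142422893870425 / 28341958746546342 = 9.14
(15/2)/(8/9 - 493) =-135/8858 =-0.02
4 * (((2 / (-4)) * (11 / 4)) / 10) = -11 / 20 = -0.55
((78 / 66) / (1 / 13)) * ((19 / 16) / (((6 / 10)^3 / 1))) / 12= 401375 / 57024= 7.04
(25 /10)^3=125 /8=15.62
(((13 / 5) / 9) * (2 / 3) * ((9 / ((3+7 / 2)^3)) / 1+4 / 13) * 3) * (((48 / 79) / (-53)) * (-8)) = 0.02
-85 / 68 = -5 / 4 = -1.25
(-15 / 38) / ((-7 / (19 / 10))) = 3 / 28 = 0.11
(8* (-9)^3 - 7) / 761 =-5839 / 761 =-7.67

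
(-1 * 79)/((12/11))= -869/12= -72.42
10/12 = 5/6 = 0.83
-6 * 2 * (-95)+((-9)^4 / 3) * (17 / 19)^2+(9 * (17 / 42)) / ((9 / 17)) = 43934815 / 15162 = 2897.69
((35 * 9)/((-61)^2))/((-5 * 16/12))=-189/14884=-0.01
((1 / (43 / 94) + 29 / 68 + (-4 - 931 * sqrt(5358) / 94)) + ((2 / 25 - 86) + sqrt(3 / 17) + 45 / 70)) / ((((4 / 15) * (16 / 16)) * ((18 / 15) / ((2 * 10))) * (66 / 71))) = -8262625 * sqrt(5358) / 12408 - 15742932595 / 2701776 + 8875 * sqrt(51) / 2244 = -54542.24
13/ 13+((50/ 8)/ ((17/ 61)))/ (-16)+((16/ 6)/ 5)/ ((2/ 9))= 10871/ 5440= 2.00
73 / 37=1.97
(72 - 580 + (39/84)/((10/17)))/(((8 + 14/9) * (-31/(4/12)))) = 426057/746480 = 0.57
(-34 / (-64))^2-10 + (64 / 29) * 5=39101 / 29696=1.32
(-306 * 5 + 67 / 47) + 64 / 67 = -4810473 / 3149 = -1527.62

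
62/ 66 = 31/ 33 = 0.94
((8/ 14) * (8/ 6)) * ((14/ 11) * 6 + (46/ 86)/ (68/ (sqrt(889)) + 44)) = 221779361/ 38057580 - 391 * sqrt(889)/ 24218460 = 5.83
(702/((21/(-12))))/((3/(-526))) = 70333.71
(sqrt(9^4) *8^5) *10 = 26542080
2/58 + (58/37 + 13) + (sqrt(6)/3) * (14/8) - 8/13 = 7 * sqrt(6)/12 + 195100/13949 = 15.42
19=19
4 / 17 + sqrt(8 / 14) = 4 / 17 + 2 * sqrt(7) / 7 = 0.99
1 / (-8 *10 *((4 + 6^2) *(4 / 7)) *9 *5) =-7 / 576000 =-0.00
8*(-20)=-160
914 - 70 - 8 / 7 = 5900 / 7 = 842.86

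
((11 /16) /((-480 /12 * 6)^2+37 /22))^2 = 14641 /102776935306816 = 0.00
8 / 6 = 4 / 3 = 1.33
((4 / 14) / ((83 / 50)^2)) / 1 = 5000 / 48223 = 0.10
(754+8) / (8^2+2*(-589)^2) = 127 / 115651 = 0.00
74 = 74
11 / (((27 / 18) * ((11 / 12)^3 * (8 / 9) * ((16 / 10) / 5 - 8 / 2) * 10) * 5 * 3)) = -54 / 2783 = -0.02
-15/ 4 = -3.75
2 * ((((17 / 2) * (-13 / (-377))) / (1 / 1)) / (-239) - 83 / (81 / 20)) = -23012297 / 561411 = -40.99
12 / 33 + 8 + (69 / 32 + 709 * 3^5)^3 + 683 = 1843386711880501698687 / 360448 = 5114154363127279.66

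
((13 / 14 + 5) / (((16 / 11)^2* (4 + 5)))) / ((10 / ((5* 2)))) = 10043 / 32256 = 0.31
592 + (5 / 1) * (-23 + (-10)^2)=977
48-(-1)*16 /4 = 52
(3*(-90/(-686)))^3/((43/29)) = 71350875/1735205101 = 0.04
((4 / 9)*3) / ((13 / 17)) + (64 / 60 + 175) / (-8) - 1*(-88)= 105667 / 1560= 67.74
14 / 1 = 14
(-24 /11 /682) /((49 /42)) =-72 /26257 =-0.00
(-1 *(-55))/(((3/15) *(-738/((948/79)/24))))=-275/1476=-0.19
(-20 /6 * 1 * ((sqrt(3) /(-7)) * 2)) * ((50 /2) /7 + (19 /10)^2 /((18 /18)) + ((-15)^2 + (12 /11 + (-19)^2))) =1525299 * sqrt(3) /2695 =980.30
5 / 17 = 0.29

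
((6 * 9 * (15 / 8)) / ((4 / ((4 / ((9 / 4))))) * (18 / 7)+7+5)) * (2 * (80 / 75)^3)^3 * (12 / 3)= 7696581394432 / 23635546875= 325.64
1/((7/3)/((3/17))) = 9/119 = 0.08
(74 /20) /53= 37 /530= 0.07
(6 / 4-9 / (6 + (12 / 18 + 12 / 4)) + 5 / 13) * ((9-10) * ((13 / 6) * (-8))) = 16.53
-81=-81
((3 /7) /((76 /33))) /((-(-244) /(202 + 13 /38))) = 761211 /4932704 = 0.15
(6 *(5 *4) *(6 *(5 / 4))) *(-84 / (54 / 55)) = -77000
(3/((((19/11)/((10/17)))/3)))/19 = 990/6137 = 0.16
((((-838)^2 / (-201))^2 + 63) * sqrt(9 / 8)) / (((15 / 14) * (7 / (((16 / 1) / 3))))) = 3945193446392 * sqrt(2) / 606015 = 9206613.83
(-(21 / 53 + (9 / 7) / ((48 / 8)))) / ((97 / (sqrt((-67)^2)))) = -30351 / 71974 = -0.42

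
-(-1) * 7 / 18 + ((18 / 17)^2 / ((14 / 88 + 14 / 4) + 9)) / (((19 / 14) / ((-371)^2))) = 494498353601 / 55052766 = 8982.26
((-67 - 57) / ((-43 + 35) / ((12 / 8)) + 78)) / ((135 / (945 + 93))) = -21452 / 1635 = -13.12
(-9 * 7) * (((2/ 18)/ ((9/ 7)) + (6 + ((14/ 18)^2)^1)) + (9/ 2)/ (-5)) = -32837/ 90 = -364.86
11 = 11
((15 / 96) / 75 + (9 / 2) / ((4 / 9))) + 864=419581 / 480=874.13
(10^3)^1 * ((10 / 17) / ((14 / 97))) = 485000 / 119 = 4075.63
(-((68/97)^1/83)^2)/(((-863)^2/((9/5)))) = -41616/241374423240845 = -0.00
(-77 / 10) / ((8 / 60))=-231 / 4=-57.75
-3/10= -0.30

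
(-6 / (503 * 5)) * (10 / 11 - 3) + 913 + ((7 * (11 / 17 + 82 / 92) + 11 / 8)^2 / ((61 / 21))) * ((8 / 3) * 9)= 4399171514752999 / 2063972998120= 2131.41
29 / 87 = 1 / 3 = 0.33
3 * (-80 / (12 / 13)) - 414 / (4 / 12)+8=-1494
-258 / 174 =-43 / 29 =-1.48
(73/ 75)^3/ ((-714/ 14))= -389017/ 21515625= -0.02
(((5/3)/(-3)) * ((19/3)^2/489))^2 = 3258025/1568872881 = 0.00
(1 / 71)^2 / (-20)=-1 / 100820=-0.00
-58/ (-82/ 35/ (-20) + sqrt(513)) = 832300/ 62840819 - 21315000 * sqrt(57)/ 62840819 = -2.55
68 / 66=34 / 33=1.03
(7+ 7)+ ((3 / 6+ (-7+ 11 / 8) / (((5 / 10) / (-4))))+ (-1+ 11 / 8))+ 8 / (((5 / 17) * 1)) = 3483 / 40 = 87.08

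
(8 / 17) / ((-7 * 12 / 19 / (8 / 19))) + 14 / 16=2371 / 2856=0.83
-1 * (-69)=69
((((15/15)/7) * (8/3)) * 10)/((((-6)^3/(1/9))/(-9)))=10/567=0.02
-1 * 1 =-1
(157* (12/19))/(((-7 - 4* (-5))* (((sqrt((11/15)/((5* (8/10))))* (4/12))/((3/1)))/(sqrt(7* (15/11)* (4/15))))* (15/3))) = 67824* sqrt(105)/13585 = 51.16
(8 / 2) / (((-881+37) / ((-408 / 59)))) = 408 / 12449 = 0.03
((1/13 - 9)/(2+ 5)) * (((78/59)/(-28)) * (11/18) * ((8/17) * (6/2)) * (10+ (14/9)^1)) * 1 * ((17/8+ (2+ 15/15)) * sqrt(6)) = 1360216 * sqrt(6)/442323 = 7.53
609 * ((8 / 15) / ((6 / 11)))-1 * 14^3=-32228 / 15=-2148.53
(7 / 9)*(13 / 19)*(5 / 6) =455 / 1026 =0.44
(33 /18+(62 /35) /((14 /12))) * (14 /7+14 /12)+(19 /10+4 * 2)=180931 /8820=20.51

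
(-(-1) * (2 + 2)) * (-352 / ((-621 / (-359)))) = -505472 / 621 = -813.96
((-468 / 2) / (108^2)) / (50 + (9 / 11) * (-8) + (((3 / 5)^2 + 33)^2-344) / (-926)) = -3183125 / 6763036032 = -0.00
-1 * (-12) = 12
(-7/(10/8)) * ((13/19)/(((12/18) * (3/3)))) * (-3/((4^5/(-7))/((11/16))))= -63063/778240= -0.08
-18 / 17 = -1.06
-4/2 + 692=690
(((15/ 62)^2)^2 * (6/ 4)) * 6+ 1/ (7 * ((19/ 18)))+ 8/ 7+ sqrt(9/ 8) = 2.37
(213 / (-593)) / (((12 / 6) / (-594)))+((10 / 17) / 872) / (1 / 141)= 469308597 / 4395316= 106.77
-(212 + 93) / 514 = -305 / 514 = -0.59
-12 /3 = -4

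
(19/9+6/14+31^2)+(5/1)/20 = 242875/252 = 963.79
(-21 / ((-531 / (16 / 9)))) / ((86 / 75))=1400 / 22833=0.06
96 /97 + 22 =22.99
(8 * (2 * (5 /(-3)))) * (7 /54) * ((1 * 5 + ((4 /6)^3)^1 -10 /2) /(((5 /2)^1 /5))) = -4480 /2187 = -2.05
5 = 5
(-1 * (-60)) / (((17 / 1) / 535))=32100 / 17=1888.24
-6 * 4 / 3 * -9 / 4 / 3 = 6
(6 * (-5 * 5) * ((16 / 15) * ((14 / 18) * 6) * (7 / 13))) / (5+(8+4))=-23.65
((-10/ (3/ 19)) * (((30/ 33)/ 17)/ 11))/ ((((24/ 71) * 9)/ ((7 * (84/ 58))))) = -1652525/ 1610631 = -1.03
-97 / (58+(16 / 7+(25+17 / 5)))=-35 / 32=-1.09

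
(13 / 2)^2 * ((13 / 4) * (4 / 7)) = 78.46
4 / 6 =2 / 3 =0.67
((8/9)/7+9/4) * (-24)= -1198/21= -57.05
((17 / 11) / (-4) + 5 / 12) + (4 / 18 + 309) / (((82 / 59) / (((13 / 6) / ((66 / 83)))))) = 177177419 / 292248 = 606.26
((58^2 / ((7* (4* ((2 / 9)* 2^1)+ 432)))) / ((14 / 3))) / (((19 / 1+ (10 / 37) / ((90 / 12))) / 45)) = 113421465 / 202104224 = 0.56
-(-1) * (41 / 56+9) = 545 / 56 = 9.73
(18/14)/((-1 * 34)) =-9/238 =-0.04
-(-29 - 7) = 36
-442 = -442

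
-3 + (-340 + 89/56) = -341.41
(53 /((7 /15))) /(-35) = -159 /49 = -3.24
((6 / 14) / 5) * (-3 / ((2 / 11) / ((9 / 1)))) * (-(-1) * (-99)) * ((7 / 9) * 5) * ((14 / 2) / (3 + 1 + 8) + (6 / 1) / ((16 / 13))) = 427977 / 16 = 26748.56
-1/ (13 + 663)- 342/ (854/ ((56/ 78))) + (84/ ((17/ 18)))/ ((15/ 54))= 1121266031/ 3505060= 319.90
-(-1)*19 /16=19 /16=1.19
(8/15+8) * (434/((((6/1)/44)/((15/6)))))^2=14586288640/27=540232912.59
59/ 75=0.79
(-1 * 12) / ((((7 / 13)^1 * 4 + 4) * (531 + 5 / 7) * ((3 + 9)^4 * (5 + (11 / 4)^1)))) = -91 / 3987601920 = -0.00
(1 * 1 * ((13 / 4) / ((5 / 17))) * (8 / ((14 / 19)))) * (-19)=-79781 / 35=-2279.46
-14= -14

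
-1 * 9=-9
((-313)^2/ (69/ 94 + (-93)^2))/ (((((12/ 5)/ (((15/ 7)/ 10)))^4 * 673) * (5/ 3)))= 23022715/ 35876206987264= 0.00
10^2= 100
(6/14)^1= 3/7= 0.43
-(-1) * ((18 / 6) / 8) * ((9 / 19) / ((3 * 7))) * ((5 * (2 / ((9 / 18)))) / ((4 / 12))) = 135 / 266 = 0.51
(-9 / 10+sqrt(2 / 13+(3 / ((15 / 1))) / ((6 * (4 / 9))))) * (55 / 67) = -99 / 134+11 * sqrt(15470) / 3484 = -0.35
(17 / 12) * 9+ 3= 63 / 4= 15.75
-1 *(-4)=4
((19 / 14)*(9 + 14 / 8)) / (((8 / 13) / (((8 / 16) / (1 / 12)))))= 31863 / 224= 142.25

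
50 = 50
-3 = -3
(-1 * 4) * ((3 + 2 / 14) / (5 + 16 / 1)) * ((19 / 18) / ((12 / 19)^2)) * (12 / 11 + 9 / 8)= -445835 / 127008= -3.51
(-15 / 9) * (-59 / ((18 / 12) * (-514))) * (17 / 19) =-5015 / 43947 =-0.11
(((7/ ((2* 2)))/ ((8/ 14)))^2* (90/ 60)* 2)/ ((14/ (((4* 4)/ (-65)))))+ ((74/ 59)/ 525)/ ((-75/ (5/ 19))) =-1816807459/ 3672396000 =-0.49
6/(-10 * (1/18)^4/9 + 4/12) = 2834352/157459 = 18.00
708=708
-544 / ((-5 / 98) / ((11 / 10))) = 11728.64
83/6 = 13.83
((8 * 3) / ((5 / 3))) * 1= 72 / 5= 14.40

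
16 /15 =1.07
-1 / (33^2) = -1 / 1089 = -0.00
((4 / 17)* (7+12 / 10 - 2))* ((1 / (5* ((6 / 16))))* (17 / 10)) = 496 / 375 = 1.32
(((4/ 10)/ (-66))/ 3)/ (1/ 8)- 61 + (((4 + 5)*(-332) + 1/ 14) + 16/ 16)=-21122257/ 6930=-3047.94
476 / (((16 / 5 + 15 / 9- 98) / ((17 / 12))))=-10115 / 1397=-7.24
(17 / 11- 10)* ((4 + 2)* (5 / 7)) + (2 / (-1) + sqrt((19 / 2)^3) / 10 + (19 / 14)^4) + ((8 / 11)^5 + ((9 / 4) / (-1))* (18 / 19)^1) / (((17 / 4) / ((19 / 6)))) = -11446943640383 / 315533696016 + 19* sqrt(38) / 40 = -33.35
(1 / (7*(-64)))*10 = -5 / 224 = -0.02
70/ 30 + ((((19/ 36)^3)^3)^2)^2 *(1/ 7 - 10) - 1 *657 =-162512601165055464623113121702575132708859532886807645723655/ 248237170822005224551331443422398252060391663136338345984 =-654.67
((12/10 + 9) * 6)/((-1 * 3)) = -20.40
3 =3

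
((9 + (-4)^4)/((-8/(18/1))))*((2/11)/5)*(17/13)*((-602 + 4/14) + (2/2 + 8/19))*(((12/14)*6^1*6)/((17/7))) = 4112985924/19019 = 216256.69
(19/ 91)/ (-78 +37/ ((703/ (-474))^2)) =-253783/ 74362470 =-0.00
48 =48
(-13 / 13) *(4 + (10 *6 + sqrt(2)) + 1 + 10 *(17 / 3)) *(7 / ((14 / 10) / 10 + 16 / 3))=-127750 / 821-1050 *sqrt(2) / 821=-157.41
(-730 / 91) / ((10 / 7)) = -73 / 13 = -5.62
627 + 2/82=25708/41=627.02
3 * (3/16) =9/16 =0.56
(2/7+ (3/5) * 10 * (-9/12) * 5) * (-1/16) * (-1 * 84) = -933/8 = -116.62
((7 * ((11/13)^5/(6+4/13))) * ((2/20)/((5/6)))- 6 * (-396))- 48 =136307898471/58550050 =2328.06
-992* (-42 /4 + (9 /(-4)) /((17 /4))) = 186000 /17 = 10941.18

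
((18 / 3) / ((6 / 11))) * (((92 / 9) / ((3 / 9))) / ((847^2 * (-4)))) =-23 / 195657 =-0.00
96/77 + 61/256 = 29273/19712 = 1.49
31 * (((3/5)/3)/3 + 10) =4681/15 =312.07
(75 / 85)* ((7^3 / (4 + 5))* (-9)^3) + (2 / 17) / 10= -122572 / 5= -24514.40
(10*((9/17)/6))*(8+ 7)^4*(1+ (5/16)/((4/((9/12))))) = 205790625/4352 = 47286.45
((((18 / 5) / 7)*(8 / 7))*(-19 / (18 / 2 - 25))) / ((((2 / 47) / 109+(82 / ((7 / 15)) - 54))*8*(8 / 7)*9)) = 97337 / 1396739200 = 0.00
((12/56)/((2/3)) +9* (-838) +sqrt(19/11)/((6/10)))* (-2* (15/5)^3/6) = 1900503/28- 15* sqrt(209)/11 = 67855.39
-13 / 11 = -1.18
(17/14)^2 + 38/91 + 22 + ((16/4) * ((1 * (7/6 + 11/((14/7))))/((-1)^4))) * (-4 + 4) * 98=60877/2548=23.89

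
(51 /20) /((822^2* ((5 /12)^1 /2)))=17 /938450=0.00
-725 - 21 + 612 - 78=-212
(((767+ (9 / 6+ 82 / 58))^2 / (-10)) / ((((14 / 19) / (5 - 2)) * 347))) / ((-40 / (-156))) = -177312617703 / 65369248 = -2712.48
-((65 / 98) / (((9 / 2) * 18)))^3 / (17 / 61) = -16752125 / 8503196300424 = -0.00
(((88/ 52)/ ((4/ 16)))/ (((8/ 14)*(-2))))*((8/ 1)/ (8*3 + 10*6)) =-22/ 39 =-0.56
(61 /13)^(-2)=169 /3721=0.05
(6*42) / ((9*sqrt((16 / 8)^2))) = 14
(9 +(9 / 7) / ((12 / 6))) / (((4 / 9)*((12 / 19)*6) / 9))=23085 / 448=51.53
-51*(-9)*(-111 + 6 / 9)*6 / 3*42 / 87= -1418004 / 29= -48896.69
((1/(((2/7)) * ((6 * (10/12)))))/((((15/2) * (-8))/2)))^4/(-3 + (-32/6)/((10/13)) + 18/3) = -2401/31860000000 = -0.00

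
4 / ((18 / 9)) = 2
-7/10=-0.70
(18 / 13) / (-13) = -18 / 169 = -0.11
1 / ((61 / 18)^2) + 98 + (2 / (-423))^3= 27624380559826 / 281631204207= 98.09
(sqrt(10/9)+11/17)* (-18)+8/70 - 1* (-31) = 11583/595 - 6* sqrt(10) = 0.49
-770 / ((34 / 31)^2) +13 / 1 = -362471 / 578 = -627.11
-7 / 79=-0.09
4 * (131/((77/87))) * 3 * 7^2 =957348/11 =87031.64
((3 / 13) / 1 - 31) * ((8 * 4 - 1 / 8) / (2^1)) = -6375 / 13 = -490.38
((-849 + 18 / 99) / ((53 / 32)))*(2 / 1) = -597568 / 583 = -1024.99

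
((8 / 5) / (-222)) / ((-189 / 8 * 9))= 32 / 944055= 0.00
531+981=1512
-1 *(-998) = 998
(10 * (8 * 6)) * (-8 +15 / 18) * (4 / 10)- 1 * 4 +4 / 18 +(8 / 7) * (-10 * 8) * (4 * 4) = -179086 / 63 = -2842.63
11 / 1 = 11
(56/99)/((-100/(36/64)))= -7/2200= -0.00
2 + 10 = 12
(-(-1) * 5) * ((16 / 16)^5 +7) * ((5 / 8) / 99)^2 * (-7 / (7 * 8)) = -125 / 627264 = -0.00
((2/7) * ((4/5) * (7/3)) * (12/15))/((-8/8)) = -32/75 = -0.43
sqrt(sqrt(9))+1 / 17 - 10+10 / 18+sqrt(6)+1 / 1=-1283 / 153+sqrt(3)+sqrt(6)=-4.20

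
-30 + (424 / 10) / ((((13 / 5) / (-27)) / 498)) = -219303.23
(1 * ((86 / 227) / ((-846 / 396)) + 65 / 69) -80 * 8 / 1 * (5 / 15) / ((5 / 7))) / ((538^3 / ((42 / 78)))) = -1535126705 / 1490263227081096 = -0.00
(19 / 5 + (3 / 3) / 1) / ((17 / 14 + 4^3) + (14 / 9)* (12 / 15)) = 3024 / 41869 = 0.07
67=67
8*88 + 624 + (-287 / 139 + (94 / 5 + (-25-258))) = 737906 / 695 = 1061.74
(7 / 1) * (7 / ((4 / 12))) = 147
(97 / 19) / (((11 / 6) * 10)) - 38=-39419 / 1045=-37.72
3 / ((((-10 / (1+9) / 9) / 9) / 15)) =-3645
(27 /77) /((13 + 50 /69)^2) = 128547 /69054293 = 0.00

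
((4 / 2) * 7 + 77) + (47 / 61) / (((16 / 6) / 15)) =46523 / 488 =95.33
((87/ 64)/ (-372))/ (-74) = 29/ 587264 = 0.00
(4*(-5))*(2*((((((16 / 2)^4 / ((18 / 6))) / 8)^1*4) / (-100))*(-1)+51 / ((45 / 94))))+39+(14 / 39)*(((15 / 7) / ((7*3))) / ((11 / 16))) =-67497631 / 15015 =-4495.35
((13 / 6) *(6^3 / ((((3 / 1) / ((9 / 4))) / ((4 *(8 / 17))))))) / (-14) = -5616 / 119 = -47.19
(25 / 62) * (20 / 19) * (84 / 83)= 21000 / 48887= 0.43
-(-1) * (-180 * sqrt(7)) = -180 * sqrt(7) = -476.24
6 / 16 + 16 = 131 / 8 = 16.38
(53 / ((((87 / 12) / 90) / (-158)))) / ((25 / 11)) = -6632208 / 145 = -45739.37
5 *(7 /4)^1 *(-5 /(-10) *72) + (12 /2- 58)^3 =-140293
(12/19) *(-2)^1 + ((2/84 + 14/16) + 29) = 91405/3192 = 28.64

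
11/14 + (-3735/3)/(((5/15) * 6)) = -4352/7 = -621.71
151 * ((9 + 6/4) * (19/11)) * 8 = 240996/11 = 21908.73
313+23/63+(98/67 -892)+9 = -2398255/4221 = -568.17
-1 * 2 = -2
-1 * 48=-48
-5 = -5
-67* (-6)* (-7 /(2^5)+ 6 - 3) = 17889 /16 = 1118.06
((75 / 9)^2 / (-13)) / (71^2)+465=274254980 / 589797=465.00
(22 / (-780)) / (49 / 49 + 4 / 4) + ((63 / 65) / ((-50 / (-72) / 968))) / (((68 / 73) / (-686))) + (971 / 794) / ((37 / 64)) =-4844823407156899 / 4869403500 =-994952.13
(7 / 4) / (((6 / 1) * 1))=7 / 24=0.29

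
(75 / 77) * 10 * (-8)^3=-384000 / 77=-4987.01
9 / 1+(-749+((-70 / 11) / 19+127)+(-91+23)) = -142399 / 209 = -681.33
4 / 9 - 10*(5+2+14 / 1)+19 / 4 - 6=-7589 / 36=-210.81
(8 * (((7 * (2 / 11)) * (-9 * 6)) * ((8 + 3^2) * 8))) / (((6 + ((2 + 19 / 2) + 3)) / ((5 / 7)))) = -1175040 / 451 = -2605.41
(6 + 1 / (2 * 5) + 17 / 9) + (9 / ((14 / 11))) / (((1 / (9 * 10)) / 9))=3613583 / 630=5735.85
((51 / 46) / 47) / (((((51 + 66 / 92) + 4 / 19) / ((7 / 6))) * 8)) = 2261 / 34129520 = 0.00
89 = 89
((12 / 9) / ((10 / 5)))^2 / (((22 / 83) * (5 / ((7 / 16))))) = 581 / 3960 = 0.15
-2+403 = 401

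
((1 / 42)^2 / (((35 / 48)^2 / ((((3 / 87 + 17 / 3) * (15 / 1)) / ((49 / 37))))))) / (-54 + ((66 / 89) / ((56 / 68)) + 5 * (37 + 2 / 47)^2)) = 115456689664 / 11415881644401395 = 0.00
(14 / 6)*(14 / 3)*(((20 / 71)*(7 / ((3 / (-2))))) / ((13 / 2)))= -54880 / 24921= -2.20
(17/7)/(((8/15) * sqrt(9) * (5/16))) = 34/7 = 4.86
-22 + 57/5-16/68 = -921/85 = -10.84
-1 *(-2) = 2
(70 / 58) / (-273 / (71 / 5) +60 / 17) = -8449 / 109881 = -0.08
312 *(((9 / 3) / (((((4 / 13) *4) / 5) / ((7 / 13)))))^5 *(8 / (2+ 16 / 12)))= 298649885625 / 32768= 9114071.22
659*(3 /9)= 659 /3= 219.67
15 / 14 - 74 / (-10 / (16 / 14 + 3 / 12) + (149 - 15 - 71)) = -1107 / 4354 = -0.25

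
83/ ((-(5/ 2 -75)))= 166/ 145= 1.14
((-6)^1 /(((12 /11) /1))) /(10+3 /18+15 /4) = -66 /167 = -0.40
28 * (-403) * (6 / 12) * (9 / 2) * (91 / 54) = -256711 / 6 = -42785.17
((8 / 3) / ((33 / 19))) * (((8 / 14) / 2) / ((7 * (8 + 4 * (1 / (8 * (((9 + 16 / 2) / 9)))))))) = 10336 / 1363131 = 0.01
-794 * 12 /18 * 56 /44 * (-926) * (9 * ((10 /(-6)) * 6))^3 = -5002600176000 /11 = -454781834181.82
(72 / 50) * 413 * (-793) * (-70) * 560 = 18487228032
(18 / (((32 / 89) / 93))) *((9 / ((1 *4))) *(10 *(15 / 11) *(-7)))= -351979425 / 352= -999941.55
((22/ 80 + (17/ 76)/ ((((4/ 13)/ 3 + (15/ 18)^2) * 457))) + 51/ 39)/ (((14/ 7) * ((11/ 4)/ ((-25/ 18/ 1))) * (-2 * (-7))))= -13332664685/ 466847677296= -0.03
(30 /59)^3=27000 /205379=0.13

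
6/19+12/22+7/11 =1.50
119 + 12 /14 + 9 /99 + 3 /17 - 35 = 111428 /1309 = 85.12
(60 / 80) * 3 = 9 / 4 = 2.25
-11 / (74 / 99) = -1089 / 74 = -14.72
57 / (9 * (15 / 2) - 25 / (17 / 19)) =1.44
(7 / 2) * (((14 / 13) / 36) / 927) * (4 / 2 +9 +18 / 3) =833 / 433836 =0.00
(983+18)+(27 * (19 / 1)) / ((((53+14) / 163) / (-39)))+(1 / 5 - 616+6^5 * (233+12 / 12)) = 593383977 / 335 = 1771295.45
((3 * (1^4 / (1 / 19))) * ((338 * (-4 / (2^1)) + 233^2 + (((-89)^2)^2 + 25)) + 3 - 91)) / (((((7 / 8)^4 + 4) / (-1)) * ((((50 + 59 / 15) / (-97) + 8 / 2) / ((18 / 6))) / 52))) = -51196417735901184 / 1448179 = -35352271877.92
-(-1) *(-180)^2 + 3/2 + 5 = 64813/2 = 32406.50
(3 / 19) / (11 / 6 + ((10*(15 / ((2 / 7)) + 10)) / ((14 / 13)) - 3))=63 / 231097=0.00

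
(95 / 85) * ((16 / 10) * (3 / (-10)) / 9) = -76 / 1275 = -0.06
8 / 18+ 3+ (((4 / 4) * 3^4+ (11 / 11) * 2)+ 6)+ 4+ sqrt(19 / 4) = sqrt(19) / 2+ 868 / 9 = 98.62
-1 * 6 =-6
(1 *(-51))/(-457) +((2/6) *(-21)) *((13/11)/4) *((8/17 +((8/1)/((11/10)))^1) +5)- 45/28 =-183269389/6580343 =-27.85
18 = 18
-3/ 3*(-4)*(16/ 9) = 7.11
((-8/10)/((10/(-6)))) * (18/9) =24/25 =0.96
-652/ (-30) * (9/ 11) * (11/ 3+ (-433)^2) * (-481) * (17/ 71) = -1499398729556/ 3905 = -383968944.83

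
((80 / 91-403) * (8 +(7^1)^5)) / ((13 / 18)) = -11075603310 / 1183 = -9362302.04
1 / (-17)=-1 / 17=-0.06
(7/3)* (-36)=-84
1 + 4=5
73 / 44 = 1.66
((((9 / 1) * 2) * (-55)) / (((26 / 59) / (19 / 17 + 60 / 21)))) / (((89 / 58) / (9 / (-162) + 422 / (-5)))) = 67666633133 / 137683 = 491466.87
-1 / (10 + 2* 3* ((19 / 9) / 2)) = -3 / 49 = -0.06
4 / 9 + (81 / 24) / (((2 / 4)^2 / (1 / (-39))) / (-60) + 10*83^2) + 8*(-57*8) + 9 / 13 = -87094106107 / 23881923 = -3646.86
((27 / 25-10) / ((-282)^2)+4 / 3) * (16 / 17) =10602308 / 8449425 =1.25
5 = 5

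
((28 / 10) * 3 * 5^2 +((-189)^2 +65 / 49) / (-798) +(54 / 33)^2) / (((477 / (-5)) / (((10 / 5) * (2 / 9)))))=-418133260 / 534517137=-0.78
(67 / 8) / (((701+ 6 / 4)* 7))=67 / 39340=0.00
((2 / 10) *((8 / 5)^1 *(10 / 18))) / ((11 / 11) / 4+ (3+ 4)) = 32 / 1305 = 0.02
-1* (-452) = 452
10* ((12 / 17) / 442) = 0.02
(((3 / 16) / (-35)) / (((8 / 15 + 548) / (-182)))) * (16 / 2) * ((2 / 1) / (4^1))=0.01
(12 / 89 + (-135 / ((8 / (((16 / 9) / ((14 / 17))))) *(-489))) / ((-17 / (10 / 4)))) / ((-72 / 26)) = -327067 / 7311528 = -0.04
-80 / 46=-40 / 23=-1.74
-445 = -445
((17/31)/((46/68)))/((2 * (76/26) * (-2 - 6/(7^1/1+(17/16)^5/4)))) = -38546801215/783249554212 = -0.05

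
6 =6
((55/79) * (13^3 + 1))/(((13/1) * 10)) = 12089/1027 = 11.77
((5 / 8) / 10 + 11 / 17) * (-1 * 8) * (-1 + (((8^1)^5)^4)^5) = -393147943432555814649810017863009985082933399977525696372775106725395590854323984293395693375 / 34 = -11563174806839876901465000000000000000000000000000000000000000000000000000000000000000000000.00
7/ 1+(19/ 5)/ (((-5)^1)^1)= 156/ 25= 6.24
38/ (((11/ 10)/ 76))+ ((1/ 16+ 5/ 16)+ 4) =231425/ 88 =2629.83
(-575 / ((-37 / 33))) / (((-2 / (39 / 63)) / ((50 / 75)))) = -82225 / 777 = -105.82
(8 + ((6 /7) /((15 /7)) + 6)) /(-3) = -24 /5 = -4.80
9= 9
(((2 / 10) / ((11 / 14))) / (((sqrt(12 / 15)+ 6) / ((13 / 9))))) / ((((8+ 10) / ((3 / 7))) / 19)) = 247 / 8712 - 247* sqrt(5) / 130680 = 0.02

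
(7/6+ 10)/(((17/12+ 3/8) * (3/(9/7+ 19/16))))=18559/3612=5.14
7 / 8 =0.88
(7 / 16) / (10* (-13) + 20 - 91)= -7 / 3216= -0.00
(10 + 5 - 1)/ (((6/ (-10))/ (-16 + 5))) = 256.67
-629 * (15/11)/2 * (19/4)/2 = -179265/176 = -1018.55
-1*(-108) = 108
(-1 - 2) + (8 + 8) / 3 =2.33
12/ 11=1.09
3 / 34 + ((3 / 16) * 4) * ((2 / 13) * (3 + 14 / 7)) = 147 / 221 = 0.67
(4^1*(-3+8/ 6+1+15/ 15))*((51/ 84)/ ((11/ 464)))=7888/ 231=34.15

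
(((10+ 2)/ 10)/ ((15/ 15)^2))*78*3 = 280.80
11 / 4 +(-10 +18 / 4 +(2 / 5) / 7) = -377 / 140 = -2.69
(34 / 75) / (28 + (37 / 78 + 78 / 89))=78676 / 5093825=0.02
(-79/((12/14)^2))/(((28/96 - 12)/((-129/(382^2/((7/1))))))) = -1165171/20502322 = -0.06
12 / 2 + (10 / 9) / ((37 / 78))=926 / 111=8.34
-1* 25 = -25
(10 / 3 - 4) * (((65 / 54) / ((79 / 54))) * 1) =-130 / 237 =-0.55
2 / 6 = 1 / 3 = 0.33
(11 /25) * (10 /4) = 11 /10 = 1.10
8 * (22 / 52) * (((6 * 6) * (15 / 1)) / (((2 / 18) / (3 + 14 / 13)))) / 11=1030320 / 169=6096.57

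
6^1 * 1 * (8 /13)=48 /13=3.69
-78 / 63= -26 / 21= -1.24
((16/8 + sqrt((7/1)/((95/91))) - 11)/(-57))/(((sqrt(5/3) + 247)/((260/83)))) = -338 * sqrt(1235)/20616121 - 390 * sqrt(15)/144312847 + 130 * sqrt(741)/1175118897 + 15210/7595413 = 0.00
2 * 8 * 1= 16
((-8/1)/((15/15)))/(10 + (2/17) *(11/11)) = -34/43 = -0.79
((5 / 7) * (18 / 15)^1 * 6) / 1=36 / 7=5.14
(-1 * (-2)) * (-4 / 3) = -8 / 3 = -2.67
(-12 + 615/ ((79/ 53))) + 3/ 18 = 189961/ 474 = 400.76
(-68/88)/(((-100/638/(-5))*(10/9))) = -4437/200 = -22.18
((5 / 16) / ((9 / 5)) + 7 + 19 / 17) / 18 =20297 / 44064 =0.46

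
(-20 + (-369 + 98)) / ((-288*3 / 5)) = 485 / 288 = 1.68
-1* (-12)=12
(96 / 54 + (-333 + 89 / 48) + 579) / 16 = 35947 / 2304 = 15.60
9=9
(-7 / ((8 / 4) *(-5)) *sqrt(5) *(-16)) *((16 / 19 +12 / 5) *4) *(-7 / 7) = 68992 *sqrt(5) / 475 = 324.78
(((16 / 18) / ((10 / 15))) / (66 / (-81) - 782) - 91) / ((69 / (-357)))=57221507 / 121532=470.83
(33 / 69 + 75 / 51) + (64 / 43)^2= 3010474 / 722959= 4.16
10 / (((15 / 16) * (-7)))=-1.52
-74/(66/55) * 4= -740/3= -246.67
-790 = -790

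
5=5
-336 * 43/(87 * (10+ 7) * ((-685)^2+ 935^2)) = -2408/331160425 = -0.00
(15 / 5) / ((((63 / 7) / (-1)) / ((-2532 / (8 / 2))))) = 211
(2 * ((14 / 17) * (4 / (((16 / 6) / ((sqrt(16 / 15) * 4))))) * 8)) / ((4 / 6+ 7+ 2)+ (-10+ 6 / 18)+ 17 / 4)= 7168 * sqrt(15) / 1445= 19.21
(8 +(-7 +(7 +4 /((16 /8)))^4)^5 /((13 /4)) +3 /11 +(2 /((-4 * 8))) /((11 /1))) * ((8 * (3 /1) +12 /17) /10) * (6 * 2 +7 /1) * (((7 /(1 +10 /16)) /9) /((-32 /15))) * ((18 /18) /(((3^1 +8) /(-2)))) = 7124978377792892815.47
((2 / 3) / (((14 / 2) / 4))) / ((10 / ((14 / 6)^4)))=1372 / 1215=1.13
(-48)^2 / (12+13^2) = 12.73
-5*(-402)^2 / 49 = -808020 / 49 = -16490.20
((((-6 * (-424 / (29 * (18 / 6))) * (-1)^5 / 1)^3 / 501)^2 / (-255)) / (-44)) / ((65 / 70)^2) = 18220957433998606336 / 70775510295085898445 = 0.26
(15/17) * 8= 120/17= 7.06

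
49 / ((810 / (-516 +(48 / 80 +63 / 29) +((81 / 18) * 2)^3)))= 13.05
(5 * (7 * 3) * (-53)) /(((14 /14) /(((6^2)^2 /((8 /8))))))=-7212240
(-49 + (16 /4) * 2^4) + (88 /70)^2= 20311 /1225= 16.58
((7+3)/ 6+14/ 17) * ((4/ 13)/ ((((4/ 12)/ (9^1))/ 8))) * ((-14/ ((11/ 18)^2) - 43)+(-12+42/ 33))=-31053024/ 2057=-15096.27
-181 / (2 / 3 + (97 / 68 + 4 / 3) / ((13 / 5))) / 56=-120003 / 64162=-1.87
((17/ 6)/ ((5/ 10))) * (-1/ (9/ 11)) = -187/ 27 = -6.93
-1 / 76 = -0.01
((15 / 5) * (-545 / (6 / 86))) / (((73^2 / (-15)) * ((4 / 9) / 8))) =6327450 / 5329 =1187.36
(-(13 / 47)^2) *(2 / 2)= -0.08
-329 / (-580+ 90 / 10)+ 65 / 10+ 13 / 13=8.08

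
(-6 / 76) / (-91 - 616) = 3 / 26866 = 0.00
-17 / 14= -1.21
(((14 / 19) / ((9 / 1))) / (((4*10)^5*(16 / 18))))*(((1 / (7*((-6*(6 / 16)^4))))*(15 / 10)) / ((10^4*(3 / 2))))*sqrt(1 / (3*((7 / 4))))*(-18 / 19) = sqrt(21) / 102343500000000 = 0.00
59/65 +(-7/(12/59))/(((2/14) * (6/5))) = -935327/4680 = -199.86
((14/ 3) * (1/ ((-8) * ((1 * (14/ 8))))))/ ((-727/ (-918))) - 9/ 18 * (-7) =4477/ 1454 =3.08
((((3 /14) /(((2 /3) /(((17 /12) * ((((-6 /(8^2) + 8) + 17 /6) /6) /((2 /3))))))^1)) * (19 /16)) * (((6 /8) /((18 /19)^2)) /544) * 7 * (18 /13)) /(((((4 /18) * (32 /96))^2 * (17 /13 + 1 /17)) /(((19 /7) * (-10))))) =-2775225442905 /35467034624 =-78.25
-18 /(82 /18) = -162 /41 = -3.95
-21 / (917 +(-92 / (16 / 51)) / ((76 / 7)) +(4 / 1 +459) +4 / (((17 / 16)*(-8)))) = -108528 / 6989821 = -0.02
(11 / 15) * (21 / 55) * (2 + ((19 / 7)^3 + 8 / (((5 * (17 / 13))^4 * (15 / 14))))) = 5908902933751 / 959186484375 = 6.16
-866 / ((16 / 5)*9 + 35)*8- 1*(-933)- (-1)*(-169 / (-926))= 243579873 / 295394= 824.59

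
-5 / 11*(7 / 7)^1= -0.45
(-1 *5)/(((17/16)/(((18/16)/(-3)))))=30/17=1.76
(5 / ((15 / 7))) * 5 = 35 / 3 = 11.67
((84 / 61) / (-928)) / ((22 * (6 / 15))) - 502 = -312589481 / 622688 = -502.00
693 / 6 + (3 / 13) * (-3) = 2985 / 26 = 114.81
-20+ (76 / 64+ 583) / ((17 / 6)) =25321 / 136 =186.18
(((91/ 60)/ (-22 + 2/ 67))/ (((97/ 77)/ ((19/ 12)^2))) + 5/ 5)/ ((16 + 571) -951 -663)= -1064175451/ 1266962411520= -0.00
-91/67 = -1.36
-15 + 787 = 772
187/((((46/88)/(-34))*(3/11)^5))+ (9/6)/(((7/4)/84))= -45053936944/5589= -8061180.34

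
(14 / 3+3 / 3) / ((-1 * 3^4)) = -17 / 243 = -0.07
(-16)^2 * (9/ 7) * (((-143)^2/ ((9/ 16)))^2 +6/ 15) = 137023193457152/ 315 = 434994264943.34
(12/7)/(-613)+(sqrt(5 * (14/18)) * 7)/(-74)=-7 * sqrt(35)/222 -12/4291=-0.19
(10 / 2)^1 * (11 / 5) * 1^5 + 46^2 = 2127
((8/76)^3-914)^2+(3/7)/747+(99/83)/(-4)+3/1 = 3301365281240603/3951854004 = 835396.57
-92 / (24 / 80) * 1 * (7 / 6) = -3220 / 9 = -357.78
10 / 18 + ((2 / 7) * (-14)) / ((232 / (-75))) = 965 / 522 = 1.85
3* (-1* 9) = -27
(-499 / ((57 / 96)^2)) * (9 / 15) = -1532928 / 1805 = -849.27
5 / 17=0.29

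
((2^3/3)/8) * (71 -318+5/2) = -163/2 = -81.50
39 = 39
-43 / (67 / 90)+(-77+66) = -4607 / 67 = -68.76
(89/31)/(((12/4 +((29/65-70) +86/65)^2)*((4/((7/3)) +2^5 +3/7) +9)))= 15041/1052925416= 0.00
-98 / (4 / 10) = -245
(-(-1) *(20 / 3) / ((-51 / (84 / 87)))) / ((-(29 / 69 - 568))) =-0.00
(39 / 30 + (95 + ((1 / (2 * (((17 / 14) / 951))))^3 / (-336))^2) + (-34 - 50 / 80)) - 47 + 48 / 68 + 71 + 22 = 986740055138827799821 / 30896088320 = 31937378121.10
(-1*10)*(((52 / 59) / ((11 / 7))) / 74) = -1820 / 24013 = -0.08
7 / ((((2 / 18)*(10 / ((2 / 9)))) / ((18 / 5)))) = 126 / 25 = 5.04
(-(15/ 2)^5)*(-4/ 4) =23730.47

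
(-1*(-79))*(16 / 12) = 316 / 3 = 105.33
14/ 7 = 2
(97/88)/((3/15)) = 485/88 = 5.51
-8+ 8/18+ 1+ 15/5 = -32/9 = -3.56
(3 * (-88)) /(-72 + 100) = -66 /7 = -9.43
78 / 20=39 / 10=3.90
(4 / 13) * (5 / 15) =4 / 39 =0.10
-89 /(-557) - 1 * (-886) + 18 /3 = 496933 /557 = 892.16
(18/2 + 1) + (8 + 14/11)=19.27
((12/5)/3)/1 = 0.80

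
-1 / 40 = -0.02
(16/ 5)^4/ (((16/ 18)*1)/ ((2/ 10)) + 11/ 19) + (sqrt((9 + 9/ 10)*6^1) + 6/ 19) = 3*sqrt(165)/ 5 + 216147714/ 10200625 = 28.90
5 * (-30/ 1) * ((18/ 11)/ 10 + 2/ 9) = -1910/ 33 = -57.88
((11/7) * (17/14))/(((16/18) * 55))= 153/3920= 0.04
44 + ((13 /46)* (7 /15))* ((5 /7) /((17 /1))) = 103237 /2346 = 44.01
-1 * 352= -352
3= 3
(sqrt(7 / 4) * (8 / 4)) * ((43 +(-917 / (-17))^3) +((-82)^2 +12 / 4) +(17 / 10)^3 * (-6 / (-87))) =11663189371069 * sqrt(7) / 71238500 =433163.23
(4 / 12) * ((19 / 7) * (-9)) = -57 / 7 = -8.14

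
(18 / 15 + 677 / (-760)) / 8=47 / 1216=0.04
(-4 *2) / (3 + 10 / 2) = -1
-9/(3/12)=-36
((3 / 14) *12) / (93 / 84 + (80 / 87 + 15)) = 6264 / 41477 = 0.15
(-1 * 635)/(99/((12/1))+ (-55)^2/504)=-44.56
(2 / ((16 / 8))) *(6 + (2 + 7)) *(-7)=-105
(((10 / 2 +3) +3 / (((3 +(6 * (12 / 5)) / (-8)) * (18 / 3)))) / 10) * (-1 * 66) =-1111 / 20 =-55.55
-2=-2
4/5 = 0.80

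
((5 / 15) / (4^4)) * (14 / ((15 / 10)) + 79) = 265 / 2304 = 0.12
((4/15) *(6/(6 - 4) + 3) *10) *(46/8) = 92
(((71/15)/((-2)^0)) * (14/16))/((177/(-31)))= -15407/21240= -0.73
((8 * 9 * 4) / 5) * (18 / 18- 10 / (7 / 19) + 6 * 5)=7776 / 35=222.17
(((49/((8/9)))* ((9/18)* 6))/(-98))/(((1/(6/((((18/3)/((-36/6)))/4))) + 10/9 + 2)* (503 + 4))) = -81/74698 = -0.00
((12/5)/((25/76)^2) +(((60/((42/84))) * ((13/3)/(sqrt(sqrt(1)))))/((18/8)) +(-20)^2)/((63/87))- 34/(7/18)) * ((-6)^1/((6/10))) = -952424936/118125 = -8062.86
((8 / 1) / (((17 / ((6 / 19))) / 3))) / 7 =144 / 2261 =0.06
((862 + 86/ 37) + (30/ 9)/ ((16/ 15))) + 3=870.45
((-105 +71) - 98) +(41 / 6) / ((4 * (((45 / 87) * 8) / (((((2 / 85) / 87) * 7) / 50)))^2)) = -1853992799997991 / 14045400000000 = -132.00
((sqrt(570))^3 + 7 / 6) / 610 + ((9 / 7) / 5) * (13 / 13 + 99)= 57 * sqrt(570) / 61 + 658849 / 25620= 48.03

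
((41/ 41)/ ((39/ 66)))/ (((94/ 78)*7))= 66/ 329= 0.20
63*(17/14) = 153/2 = 76.50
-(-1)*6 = 6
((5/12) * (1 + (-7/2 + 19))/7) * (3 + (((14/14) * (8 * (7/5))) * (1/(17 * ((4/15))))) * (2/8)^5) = 1437315/487424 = 2.95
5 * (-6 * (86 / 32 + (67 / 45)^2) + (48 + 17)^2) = 22656101 / 1080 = 20977.87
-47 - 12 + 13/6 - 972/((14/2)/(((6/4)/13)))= -39779/546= -72.86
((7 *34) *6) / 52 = 357 / 13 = 27.46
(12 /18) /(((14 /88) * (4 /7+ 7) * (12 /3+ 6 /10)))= 440 /3657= 0.12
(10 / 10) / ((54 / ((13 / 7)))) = 13 / 378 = 0.03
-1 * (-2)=2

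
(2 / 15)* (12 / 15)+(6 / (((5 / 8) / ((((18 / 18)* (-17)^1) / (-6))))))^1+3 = 2273 / 75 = 30.31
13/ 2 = 6.50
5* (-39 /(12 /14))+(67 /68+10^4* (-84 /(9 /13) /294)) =-18650389 /4284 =-4353.50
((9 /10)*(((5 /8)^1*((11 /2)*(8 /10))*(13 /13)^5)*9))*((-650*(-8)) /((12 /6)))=57915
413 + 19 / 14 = 5801 / 14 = 414.36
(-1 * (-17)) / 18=0.94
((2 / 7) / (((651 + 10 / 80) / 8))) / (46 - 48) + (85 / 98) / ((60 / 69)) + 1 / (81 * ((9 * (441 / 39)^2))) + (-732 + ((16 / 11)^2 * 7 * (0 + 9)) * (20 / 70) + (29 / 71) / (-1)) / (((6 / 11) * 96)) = -50301315210085649 / 4101545777668416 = -12.26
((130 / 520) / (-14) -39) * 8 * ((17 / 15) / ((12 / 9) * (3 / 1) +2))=-7429 / 126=-58.96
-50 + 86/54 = -1307/27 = -48.41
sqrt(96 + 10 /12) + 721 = sqrt(3486) /6 + 721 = 730.84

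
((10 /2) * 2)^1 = 10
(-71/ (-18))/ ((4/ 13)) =923/ 72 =12.82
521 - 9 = 512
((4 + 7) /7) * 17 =187 /7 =26.71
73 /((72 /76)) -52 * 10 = -7973 /18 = -442.94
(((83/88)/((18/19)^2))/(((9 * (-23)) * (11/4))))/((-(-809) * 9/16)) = -59926/14771743767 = -0.00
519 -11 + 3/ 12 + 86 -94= 2001/ 4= 500.25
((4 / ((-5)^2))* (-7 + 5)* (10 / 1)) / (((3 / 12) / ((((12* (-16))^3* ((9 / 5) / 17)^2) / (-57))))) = -12230590464 / 686375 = -17819.11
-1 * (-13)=13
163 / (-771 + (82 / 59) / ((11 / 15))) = -105787 / 499149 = -0.21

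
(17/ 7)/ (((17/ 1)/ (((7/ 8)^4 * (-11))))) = -3773/ 4096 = -0.92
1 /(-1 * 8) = -1 /8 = -0.12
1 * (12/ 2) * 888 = 5328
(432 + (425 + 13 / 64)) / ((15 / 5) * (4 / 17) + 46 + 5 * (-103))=-932637 / 509504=-1.83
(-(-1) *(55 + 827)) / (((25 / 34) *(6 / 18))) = 89964 / 25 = 3598.56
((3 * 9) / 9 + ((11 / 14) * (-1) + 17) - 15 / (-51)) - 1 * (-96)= 27491 / 238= 115.51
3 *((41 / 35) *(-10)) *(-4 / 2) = 492 / 7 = 70.29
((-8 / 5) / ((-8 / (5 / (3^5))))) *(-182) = -182 / 243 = -0.75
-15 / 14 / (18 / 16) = -20 / 21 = -0.95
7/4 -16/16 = 3/4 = 0.75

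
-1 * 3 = -3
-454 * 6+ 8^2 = -2660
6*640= 3840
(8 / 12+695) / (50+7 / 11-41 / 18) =14.39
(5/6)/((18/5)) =0.23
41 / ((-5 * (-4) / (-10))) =-20.50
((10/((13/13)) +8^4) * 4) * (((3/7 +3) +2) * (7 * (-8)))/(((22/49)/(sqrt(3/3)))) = -122325952/11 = -11120541.09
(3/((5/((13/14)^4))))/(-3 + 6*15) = 28561/5570320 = 0.01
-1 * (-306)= 306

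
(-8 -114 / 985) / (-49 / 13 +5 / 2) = 207844 / 32505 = 6.39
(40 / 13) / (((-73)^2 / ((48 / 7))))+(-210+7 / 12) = -1218628667 / 5819268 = -209.41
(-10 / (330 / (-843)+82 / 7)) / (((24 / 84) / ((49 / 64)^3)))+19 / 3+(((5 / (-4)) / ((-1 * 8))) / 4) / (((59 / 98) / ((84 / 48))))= 1742882076401 / 344469798912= 5.06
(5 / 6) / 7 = 5 / 42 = 0.12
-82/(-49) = 1.67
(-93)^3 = -804357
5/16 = 0.31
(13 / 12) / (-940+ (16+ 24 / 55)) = -715 / 609552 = -0.00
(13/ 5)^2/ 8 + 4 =969/ 200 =4.84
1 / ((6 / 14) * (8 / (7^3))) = 2401 / 24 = 100.04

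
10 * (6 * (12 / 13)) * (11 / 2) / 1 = 3960 / 13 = 304.62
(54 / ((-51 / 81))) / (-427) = 1458 / 7259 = 0.20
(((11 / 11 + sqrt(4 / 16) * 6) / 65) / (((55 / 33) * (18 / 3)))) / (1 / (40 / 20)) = 4 / 325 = 0.01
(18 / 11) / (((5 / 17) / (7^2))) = 14994 / 55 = 272.62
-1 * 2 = -2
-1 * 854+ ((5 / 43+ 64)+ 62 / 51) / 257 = -481171981 / 563601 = -853.75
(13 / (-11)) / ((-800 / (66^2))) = 1287 / 200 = 6.44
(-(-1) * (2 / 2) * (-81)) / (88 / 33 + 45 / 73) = -17739 / 719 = -24.67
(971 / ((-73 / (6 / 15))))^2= 3771364 / 133225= 28.31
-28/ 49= -4/ 7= -0.57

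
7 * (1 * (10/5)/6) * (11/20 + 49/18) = 4123/540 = 7.64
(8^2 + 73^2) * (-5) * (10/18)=-134825/9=-14980.56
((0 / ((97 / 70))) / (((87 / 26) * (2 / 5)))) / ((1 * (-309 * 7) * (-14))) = 0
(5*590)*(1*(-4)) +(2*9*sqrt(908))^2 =282392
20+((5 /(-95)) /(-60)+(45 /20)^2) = 114289 /4560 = 25.06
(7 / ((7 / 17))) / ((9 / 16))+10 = 362 / 9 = 40.22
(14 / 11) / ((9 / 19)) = 2.69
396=396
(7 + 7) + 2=16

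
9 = 9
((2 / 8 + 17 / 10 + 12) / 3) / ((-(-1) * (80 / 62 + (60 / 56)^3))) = 1977738 / 1071925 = 1.85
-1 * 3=-3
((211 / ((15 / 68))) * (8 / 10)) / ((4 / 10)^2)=14348 / 3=4782.67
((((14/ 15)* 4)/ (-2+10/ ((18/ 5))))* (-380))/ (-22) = 912/ 11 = 82.91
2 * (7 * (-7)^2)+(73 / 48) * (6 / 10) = 54953 / 80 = 686.91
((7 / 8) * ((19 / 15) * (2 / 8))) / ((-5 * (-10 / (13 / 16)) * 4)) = 1729 / 1536000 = 0.00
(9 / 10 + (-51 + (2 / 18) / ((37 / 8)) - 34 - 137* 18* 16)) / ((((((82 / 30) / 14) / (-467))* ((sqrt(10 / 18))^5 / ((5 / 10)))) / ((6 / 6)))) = 34864358001417* sqrt(5) / 379250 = 205561172.01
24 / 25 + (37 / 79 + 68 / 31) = 221751 / 61225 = 3.62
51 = 51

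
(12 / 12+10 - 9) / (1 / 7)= 14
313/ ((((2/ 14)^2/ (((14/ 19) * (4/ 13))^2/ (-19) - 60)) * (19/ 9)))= -9600663910068/ 22024249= -435913.34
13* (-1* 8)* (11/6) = -190.67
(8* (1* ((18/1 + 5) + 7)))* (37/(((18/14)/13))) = 269360/3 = 89786.67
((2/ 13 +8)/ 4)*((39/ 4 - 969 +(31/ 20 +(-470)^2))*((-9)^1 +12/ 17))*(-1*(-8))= -32872576158/ 1105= -29748937.70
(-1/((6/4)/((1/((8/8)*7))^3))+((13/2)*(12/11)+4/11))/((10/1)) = 42178/56595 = 0.75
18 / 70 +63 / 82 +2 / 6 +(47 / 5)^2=3862393 / 43050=89.72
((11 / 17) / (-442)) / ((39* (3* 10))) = -0.00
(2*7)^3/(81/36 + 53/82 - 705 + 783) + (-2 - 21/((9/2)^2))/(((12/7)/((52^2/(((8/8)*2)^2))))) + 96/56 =-8740795618/7522389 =-1161.97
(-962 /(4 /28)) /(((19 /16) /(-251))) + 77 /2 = 54088951 /38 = 1423393.45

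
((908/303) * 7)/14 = 454/303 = 1.50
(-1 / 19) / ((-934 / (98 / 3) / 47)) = 2303 / 26619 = 0.09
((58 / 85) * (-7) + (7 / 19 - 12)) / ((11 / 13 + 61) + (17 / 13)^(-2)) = -532389 / 2025685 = -0.26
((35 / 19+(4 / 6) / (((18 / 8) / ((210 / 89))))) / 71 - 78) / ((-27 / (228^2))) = 25610220688 / 170613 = 150107.09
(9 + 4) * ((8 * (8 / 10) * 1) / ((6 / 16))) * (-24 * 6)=-159744 / 5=-31948.80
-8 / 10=-4 / 5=-0.80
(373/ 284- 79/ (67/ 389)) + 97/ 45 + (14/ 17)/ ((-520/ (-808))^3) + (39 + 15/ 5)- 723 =-905936804834597/ 799511368500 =-1133.11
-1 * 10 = -10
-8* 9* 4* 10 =-2880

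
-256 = -256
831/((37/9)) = 7479/37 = 202.14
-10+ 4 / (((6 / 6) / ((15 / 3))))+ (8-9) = 9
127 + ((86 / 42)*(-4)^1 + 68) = 3923 / 21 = 186.81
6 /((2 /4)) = 12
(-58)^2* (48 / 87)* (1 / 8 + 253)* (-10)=-4698000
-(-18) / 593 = 0.03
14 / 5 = 2.80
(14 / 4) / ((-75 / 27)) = -63 / 50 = -1.26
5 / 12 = 0.42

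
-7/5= -1.40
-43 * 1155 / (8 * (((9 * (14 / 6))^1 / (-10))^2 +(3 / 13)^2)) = -69944875 / 50286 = -1390.94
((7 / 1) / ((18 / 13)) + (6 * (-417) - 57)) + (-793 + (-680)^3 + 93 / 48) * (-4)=45278229971 / 36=1257728610.31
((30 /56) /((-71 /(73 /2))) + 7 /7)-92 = -91.28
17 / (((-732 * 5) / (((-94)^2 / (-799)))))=47 / 915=0.05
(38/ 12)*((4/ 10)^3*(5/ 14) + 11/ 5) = 7391/ 1050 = 7.04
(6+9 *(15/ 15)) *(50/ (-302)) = -375/ 151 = -2.48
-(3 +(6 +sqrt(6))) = -9 - sqrt(6) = -11.45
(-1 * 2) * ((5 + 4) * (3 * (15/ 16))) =-405/ 8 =-50.62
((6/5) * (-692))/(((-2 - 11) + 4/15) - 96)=12456/1631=7.64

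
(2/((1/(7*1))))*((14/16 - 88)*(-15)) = 73185/4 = 18296.25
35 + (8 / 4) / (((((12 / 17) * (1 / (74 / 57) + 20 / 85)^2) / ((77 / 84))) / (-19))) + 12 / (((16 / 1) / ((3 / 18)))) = -143261897 / 10474200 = -13.68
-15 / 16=-0.94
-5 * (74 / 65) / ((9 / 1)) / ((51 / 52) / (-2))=1.29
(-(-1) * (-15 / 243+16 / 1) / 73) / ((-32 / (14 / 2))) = -0.05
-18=-18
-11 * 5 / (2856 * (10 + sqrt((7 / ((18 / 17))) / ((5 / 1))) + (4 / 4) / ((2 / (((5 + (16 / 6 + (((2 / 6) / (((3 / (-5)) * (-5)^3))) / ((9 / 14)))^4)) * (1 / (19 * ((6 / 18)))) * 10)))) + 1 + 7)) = -554142852846065786621484375 / 690535702182071217278498054692 + 1535917462186102294921875 * sqrt(1190) / 1381071404364142434556996109384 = -0.00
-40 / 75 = -8 / 15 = -0.53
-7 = -7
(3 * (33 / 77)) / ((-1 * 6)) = -0.21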